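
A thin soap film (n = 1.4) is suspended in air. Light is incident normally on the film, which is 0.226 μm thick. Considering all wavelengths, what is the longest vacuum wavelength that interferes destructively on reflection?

Ray reflecting at the top interface goes from n = 1.0 toward n = 1.4: a half-wave phase shift.
Bottom surface (1.4 → 1.0): reflection off a lower-index medium gives no phase shift.
Exactly one π shift → a net half-wave offset.
For minimum reflection here: 2 n t = m λ.
λ = 2 n t / m. The longest wavelength is m = 1: λ = 2 × 1.4 × 226 / 1.00 = 633 nm.

633 nm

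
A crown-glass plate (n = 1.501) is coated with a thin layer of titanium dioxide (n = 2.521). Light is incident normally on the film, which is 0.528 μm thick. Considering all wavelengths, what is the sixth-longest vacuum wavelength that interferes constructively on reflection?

Ray reflecting at the top interface goes from n = 1.0 toward n = 2.521: a half-wave phase shift.
At the lower boundary (n = 2.521 to n = 1.501) the reflected ray undergoes no phase shift.
Exactly one π shift → a net half-wave offset.
With one net inversion, constructive interference in reflection requires 2 n t = (m + ½) λ.
λ = 2 n t / (m + ½). The sixth-longest wavelength is m = 5: λ = 2 × 2.521 × 528 / 5.50 = 484 nm.

484 nm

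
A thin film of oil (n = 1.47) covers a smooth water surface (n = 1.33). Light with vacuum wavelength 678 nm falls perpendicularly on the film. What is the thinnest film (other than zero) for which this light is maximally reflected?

115 nm

Ray reflecting at the top interface goes from n = 1.0 toward n = 1.47: a half-wave phase shift.
Ray reflecting at the bottom interface goes from n = 1.47 toward n = 1.33: no phase shift.
Net: one phase inversion between the two reflected rays.
With one net inversion, constructive interference in reflection requires 2 n t = (m + ½) λ.
Minimum at m = 0: t = λ / (4 n) = 678 / (4 × 1.47) = 115 nm.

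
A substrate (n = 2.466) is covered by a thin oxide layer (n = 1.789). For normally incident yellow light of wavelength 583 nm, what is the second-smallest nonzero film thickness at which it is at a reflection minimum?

244 nm

Ray reflecting at the top interface goes from n = 1.0 toward n = 1.789: a half-wave phase shift.
Ray reflecting at the bottom interface goes from n = 1.789 toward n = 2.466: a half-wave phase shift.
Zero or two π shifts → no net half-wave offset.
For minimum reflection here: 2 n t = (m + ½) λ.
The second-smallest nonzero thickness corresponds to m = 1: t = (m + ½) λ / (2 n) = 1.50 × 583 / (2 × 1.789) = 244 nm.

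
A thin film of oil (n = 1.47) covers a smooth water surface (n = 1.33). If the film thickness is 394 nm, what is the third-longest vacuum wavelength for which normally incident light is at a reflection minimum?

386 nm

Top surface (1.0 → 1.47): reflection off a higher-index medium gives a half-wave phase shift.
Ray reflecting at the bottom interface goes from n = 1.47 toward n = 1.33: no phase shift.
The two reflections differ by half a wavelength.
With one net inversion, destructive interference in reflection requires 2 n t = m λ.
λ = 2 n t / m. The third-longest wavelength is m = 3: λ = 2 × 1.47 × 394 / 3.00 = 386 nm.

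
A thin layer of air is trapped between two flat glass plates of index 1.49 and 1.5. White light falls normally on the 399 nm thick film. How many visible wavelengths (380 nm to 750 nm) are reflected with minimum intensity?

At the upper boundary (n = 1.49 to n = 1.0) the reflected ray undergoes no phase shift.
Bottom surface (1.0 → 1.5): reflection off a higher-index medium gives a half-wave phase shift.
Exactly one π shift → a net half-wave offset.
So the condition for destructive reflection is 2 n t = m λ.
λ = 2 n t / m = 798 / m nm.
m=1: 798 nm (IR); m=2: 399 nm (visible); m=3: 266 nm (UV).

1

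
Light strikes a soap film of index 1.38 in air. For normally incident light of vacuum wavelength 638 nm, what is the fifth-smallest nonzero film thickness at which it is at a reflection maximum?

1040 nm

Ray reflecting at the top interface goes from n = 1.0 toward n = 1.38: a half-wave phase shift.
Bottom surface (1.38 → 1.0): reflection off a lower-index medium gives no phase shift.
The two reflections differ by half a wavelength.
For strong reflection here: 2 n t = (m + ½) λ.
The fifth-smallest nonzero thickness corresponds to m = 4: t = (m + ½) λ / (2 n) = 4.50 × 638 / (2 × 1.38) = 1040 nm.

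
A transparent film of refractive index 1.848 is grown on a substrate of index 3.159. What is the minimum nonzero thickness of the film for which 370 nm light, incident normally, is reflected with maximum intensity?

At the upper boundary (n = 1.0 to n = 1.848) the reflected ray undergoes a half-wave phase shift.
At the lower boundary (n = 1.848 to n = 3.159) the reflected ray undergoes a half-wave phase shift.
Net: no relative phase inversion (both shifts match).
For bright reflection here: 2 n t = m λ.
Minimum nonzero at m = 1: t = λ / (2 n) = 370 / (2 × 1.848) = 100 nm.

100 nm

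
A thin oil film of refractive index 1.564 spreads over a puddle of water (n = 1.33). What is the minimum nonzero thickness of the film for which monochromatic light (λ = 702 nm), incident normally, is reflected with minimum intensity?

224 nm

Top surface (1.0 → 1.564): reflection off a higher-index medium gives a half-wave phase shift.
Bottom surface (1.564 → 1.33): reflection off a lower-index medium gives no phase shift.
The two reflections differ by half a wavelength.
For minimum reflection here: 2 n t = m λ.
Minimum nonzero at m = 1: t = λ / (2 n) = 702 / (2 × 1.564) = 224 nm.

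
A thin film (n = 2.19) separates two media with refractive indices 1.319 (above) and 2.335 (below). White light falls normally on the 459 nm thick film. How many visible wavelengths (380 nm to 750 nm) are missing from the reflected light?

2

At the upper boundary (n = 1.319 to n = 2.19) the reflected ray undergoes a half-wave phase shift.
Bottom surface (2.19 → 2.335): reflection off a higher-index medium gives a half-wave phase shift.
Net: no relative phase inversion (both shifts match).
For weak reflection here: 2 n t = (m + ½) λ.
λ = 2 n t / (m + ½) = 2010 / (m + ½) nm.
m=2: 804 nm (IR); m=3: 574 nm (visible); m=4: 447 nm (visible); m=5: 366 nm (UV).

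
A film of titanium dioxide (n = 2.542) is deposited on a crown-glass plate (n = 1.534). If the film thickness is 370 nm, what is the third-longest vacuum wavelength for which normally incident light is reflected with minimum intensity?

Top surface (1.0 → 2.542): reflection off a higher-index medium gives a half-wave phase shift.
At the lower boundary (n = 2.542 to n = 1.534) the reflected ray undergoes no phase shift.
The two reflections differ by half a wavelength.
So the condition for destructive reflection is 2 n t = m λ.
λ = 2 n t / m. The third-longest wavelength is m = 3: λ = 2 × 2.542 × 370 / 3.00 = 627 nm.

627 nm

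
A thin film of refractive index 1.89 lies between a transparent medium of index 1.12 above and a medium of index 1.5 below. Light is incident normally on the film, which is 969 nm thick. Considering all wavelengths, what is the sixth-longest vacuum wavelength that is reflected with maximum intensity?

Ray reflecting at the top interface goes from n = 1.12 toward n = 1.89: a half-wave phase shift.
Bottom surface (1.89 → 1.5): reflection off a lower-index medium gives no phase shift.
Net: one phase inversion between the two reflected rays.
With one net inversion, constructive interference in reflection requires 2 n t = (m + ½) λ.
λ = 2 n t / (m + ½). The sixth-longest wavelength is m = 5: λ = 2 × 1.89 × 969 / 5.50 = 666 nm.

666 nm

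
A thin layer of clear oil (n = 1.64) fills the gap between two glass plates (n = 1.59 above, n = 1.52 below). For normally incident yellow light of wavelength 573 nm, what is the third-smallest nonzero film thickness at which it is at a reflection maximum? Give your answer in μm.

0.437 μm

At the upper boundary (n = 1.59 to n = 1.64) the reflected ray undergoes a half-wave phase shift.
At the lower boundary (n = 1.64 to n = 1.52) the reflected ray undergoes no phase shift.
Net: one phase inversion between the two reflected rays.
With one net inversion, constructive interference in reflection requires 2 n t = (m + ½) λ.
The third-smallest nonzero thickness corresponds to m = 2: t = (m + ½) λ / (2 n) = 2.50 × 573 / (2 × 1.64) = 437 nm.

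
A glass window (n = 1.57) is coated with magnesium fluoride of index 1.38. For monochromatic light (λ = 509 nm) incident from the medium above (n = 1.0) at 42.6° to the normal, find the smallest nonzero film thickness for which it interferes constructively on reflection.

At the upper boundary (n = 1.0 to n = 1.38) the reflected ray undergoes a half-wave phase shift.
Bottom surface (1.38 → 1.57): reflection off a higher-index medium gives a half-wave phase shift.
Zero or two π shifts → no net half-wave offset.
So the condition for constructive reflection is 2 n t cos θ_r = m λ.
Snell's law: 1.0 sin 42.6° = 1.38 sin θ_r → sin θ_r = 0.490, cos θ_r = 0.871.
Minimum nonzero at m = 1: t = λ / (2 n cos θ_r) = 509 / (2 × 1.38 × 0.871) = 212 nm.

212 nm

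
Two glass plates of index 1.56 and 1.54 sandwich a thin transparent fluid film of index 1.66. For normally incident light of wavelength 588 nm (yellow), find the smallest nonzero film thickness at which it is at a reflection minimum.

177 nm

Top surface (1.56 → 1.66): reflection off a higher-index medium gives a half-wave phase shift.
Bottom surface (1.66 → 1.54): reflection off a lower-index medium gives no phase shift.
The two reflections differ by half a wavelength.
So the condition for destructive reflection is 2 n t = m λ.
Minimum nonzero at m = 1: t = λ / (2 n) = 588 / (2 × 1.66) = 177 nm.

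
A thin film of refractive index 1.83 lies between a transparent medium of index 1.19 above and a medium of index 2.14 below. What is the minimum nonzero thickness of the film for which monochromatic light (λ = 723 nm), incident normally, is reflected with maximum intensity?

198 nm

Top surface (1.19 → 1.83): reflection off a higher-index medium gives a half-wave phase shift.
At the lower boundary (n = 1.83 to n = 2.14) the reflected ray undergoes a half-wave phase shift.
Net: no relative phase inversion (both shifts match).
So the condition for constructive reflection is 2 n t = m λ.
Minimum nonzero at m = 1: t = λ / (2 n) = 723 / (2 × 1.83) = 198 nm.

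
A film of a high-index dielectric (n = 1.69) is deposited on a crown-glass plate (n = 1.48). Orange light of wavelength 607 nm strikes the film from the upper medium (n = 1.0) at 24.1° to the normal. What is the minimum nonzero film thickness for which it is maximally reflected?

92.5 nm

At the upper boundary (n = 1.0 to n = 1.69) the reflected ray undergoes a half-wave phase shift.
Ray reflecting at the bottom interface goes from n = 1.69 toward n = 1.48: no phase shift.
The two reflections differ by half a wavelength.
With one net inversion, constructive interference in reflection requires 2 n t cos θ_r = (m + ½) λ.
Snell's law: 1.0 sin 24.1° = 1.69 sin θ_r → sin θ_r = 0.242, cos θ_r = 0.970.
Minimum at m = 0: t = λ / (4 n cos θ_r) = 607 / (4 × 1.69 × 0.970) = 92.5 nm.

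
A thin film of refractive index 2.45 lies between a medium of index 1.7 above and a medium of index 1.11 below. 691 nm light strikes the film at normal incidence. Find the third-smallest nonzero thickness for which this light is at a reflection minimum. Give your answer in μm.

0.423 μm

Ray reflecting at the top interface goes from n = 1.7 toward n = 2.45: a half-wave phase shift.
Ray reflecting at the bottom interface goes from n = 2.45 toward n = 1.11: no phase shift.
The two reflections differ by half a wavelength.
So the condition for destructive reflection is 2 n t = m λ.
The third-smallest nonzero thickness corresponds to m = 3: t = m λ / (2 n) = 3.00 × 691 / (2 × 2.45) = 423 nm.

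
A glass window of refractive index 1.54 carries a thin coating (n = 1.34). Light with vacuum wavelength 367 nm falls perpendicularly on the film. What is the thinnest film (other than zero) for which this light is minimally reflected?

68.5 nm

Ray reflecting at the top interface goes from n = 1.0 toward n = 1.34: a half-wave phase shift.
Bottom surface (1.34 → 1.54): reflection off a higher-index medium gives a half-wave phase shift.
Zero or two π shifts → no net half-wave offset.
With no net inversion, destructive interference in reflection requires 2 n t = (m + ½) λ.
Minimum at m = 0: t = λ / (4 n) = 367 / (4 × 1.34) = 68.5 nm.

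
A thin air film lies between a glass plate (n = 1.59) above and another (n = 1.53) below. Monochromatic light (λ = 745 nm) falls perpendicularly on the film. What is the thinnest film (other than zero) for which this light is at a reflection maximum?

186 nm

Ray reflecting at the top interface goes from n = 1.59 toward n = 1.0: no phase shift.
Ray reflecting at the bottom interface goes from n = 1.0 toward n = 1.53: a half-wave phase shift.
Exactly one π shift → a net half-wave offset.
With one net inversion, constructive interference in reflection requires 2 n t = (m + ½) λ.
Minimum at m = 0: t = λ / (4 n) = 745 / (4 × 1.0) = 186 nm.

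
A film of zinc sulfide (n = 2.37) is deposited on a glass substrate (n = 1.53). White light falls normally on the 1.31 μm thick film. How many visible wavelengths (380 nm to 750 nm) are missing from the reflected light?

8

Top surface (1.0 → 2.37): reflection off a higher-index medium gives a half-wave phase shift.
At the lower boundary (n = 2.37 to n = 1.53) the reflected ray undergoes no phase shift.
Exactly one π shift → a net half-wave offset.
With one net inversion, destructive interference in reflection requires 2 n t = m λ.
λ = 2 n t / m = 6209 / m nm.
m=8: 776 nm (IR); m=9: 690 nm (visible); m=10: 621 nm (visible); m=11: 564 nm (visible); m=12: 517 nm (visible); m=13: 478 nm (visible); m=14: 444 nm (visible); m=15: 414 nm (visible); m=16: 388 nm (visible); m=17: 365 nm (UV).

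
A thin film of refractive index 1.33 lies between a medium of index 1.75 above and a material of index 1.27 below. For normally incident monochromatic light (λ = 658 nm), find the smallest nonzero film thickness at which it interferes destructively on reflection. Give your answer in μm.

At the upper boundary (n = 1.75 to n = 1.33) the reflected ray undergoes no phase shift.
Bottom surface (1.33 → 1.27): reflection off a lower-index medium gives no phase shift.
Zero or two π shifts → no net half-wave offset.
With no net inversion, destructive interference in reflection requires 2 n t = (m + ½) λ.
Minimum at m = 0: t = λ / (4 n) = 658 / (4 × 1.33) = 124 nm.

0.124 μm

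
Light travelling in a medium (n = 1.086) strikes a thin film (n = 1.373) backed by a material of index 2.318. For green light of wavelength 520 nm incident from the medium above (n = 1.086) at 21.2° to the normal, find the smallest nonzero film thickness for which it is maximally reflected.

Top surface (1.086 → 1.373): reflection off a higher-index medium gives a half-wave phase shift.
Ray reflecting at the bottom interface goes from n = 1.373 toward n = 2.318: a half-wave phase shift.
Net: no relative phase inversion (both shifts match).
With no net inversion, constructive interference in reflection requires 2 n t cos θ_r = m λ.
Snell's law: 1.086 sin 21.2° = 1.373 sin θ_r → sin θ_r = 0.286, cos θ_r = 0.958.
Minimum nonzero at m = 1: t = λ / (2 n cos θ_r) = 520 / (2 × 1.373 × 0.958) = 198 nm.

198 nm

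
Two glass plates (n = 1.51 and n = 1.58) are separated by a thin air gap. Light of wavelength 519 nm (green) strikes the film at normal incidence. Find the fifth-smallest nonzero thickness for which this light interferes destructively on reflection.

Top surface (1.51 → 1.0): reflection off a lower-index medium gives no phase shift.
At the lower boundary (n = 1.0 to n = 1.58) the reflected ray undergoes a half-wave phase shift.
Exactly one π shift → a net half-wave offset.
For dark reflection here: 2 n t = m λ.
The fifth-smallest nonzero thickness corresponds to m = 5: t = m λ / (2 n) = 5.00 × 519 / (2 × 1.0) = 1298 nm.

1298 nm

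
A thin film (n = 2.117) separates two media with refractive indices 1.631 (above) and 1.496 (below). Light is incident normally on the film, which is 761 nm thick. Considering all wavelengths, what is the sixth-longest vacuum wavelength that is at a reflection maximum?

Ray reflecting at the top interface goes from n = 1.631 toward n = 2.117: a half-wave phase shift.
Bottom surface (2.117 → 1.496): reflection off a lower-index medium gives no phase shift.
Net: one phase inversion between the two reflected rays.
With one net inversion, constructive interference in reflection requires 2 n t = (m + ½) λ.
λ = 2 n t / (m + ½). The sixth-longest wavelength is m = 5: λ = 2 × 2.117 × 761 / 5.50 = 586 nm.

586 nm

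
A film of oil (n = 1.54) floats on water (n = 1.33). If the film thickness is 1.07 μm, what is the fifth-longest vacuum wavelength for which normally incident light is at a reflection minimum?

659 nm

Ray reflecting at the top interface goes from n = 1.0 toward n = 1.54: a half-wave phase shift.
At the lower boundary (n = 1.54 to n = 1.33) the reflected ray undergoes no phase shift.
Net: one phase inversion between the two reflected rays.
So the condition for destructive reflection is 2 n t = m λ.
λ = 2 n t / m. The fifth-longest wavelength is m = 5: λ = 2 × 1.54 × 1070 / 5.00 = 659 nm.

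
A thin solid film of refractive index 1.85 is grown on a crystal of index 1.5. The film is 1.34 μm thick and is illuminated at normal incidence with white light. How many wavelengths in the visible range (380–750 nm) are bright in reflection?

6

Ray reflecting at the top interface goes from n = 1.0 toward n = 1.85: a half-wave phase shift.
Ray reflecting at the bottom interface goes from n = 1.85 toward n = 1.5: no phase shift.
Exactly one π shift → a net half-wave offset.
So the condition for constructive reflection is 2 n t = (m + ½) λ.
λ = 2 n t / (m + ½) = 4958 / (m + ½) nm.
m=6: 763 nm (IR); m=7: 661 nm (visible); m=8: 583 nm (visible); m=9: 522 nm (visible); m=10: 472 nm (visible); m=11: 431 nm (visible); m=12: 397 nm (visible); m=13: 367 nm (UV).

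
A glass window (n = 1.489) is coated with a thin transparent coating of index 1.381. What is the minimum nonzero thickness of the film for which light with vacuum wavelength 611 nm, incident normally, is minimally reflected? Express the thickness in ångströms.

1106 Å

Ray reflecting at the top interface goes from n = 1.0 toward n = 1.381: a half-wave phase shift.
At the lower boundary (n = 1.381 to n = 1.489) the reflected ray undergoes a half-wave phase shift.
Net: no relative phase inversion (both shifts match).
With no net inversion, destructive interference in reflection requires 2 n t = (m + ½) λ.
Minimum at m = 0: t = λ / (4 n) = 611 / (4 × 1.381) = 111 nm.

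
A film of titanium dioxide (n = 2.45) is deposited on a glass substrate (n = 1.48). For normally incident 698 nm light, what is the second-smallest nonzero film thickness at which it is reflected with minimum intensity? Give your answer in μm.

0.285 μm

At the upper boundary (n = 1.0 to n = 2.45) the reflected ray undergoes a half-wave phase shift.
Ray reflecting at the bottom interface goes from n = 2.45 toward n = 1.48: no phase shift.
Exactly one π shift → a net half-wave offset.
So the condition for destructive reflection is 2 n t = m λ.
The second-smallest nonzero thickness corresponds to m = 2: t = m λ / (2 n) = 2.00 × 698 / (2 × 2.45) = 285 nm.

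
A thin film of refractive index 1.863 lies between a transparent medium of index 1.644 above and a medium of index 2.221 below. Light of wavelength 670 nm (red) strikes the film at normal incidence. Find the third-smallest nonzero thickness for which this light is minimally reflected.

At the upper boundary (n = 1.644 to n = 1.863) the reflected ray undergoes a half-wave phase shift.
At the lower boundary (n = 1.863 to n = 2.221) the reflected ray undergoes a half-wave phase shift.
Zero or two π shifts → no net half-wave offset.
For minimum reflection here: 2 n t = (m + ½) λ.
The third-smallest nonzero thickness corresponds to m = 2: t = (m + ½) λ / (2 n) = 2.50 × 670 / (2 × 1.863) = 450 nm.

450 nm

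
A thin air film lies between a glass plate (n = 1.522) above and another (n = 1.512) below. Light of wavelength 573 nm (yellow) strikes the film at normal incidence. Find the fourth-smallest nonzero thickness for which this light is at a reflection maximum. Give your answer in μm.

Ray reflecting at the top interface goes from n = 1.522 toward n = 1.0: no phase shift.
Bottom surface (1.0 → 1.512): reflection off a higher-index medium gives a half-wave phase shift.
Net: one phase inversion between the two reflected rays.
So the condition for constructive reflection is 2 n t = (m + ½) λ.
The fourth-smallest nonzero thickness corresponds to m = 3: t = (m + ½) λ / (2 n) = 3.50 × 573 / (2 × 1.0) = 1003 nm.

1.00 μm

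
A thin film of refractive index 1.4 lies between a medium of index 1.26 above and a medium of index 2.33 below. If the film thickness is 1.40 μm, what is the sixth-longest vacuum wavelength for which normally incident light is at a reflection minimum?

Top surface (1.26 → 1.4): reflection off a higher-index medium gives a half-wave phase shift.
Bottom surface (1.4 → 2.33): reflection off a higher-index medium gives a half-wave phase shift.
Net: no relative phase inversion (both shifts match).
With no net inversion, destructive interference in reflection requires 2 n t = (m + ½) λ.
λ = 2 n t / (m + ½). The sixth-longest wavelength is m = 5: λ = 2 × 1.4 × 1400 / 5.50 = 713 nm.

713 nm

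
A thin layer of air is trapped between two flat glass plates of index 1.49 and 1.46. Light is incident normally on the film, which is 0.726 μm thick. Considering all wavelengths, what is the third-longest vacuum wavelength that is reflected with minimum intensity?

At the upper boundary (n = 1.49 to n = 1.0) the reflected ray undergoes no phase shift.
Ray reflecting at the bottom interface goes from n = 1.0 toward n = 1.46: a half-wave phase shift.
Exactly one π shift → a net half-wave offset.
With one net inversion, destructive interference in reflection requires 2 n t = m λ.
λ = 2 n t / m. The third-longest wavelength is m = 3: λ = 2 × 1.0 × 726 / 3.00 = 484 nm.

484 nm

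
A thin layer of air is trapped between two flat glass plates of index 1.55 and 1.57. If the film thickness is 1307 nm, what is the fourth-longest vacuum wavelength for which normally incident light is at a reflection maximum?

Ray reflecting at the top interface goes from n = 1.55 toward n = 1.0: no phase shift.
At the lower boundary (n = 1.0 to n = 1.57) the reflected ray undergoes a half-wave phase shift.
Exactly one π shift → a net half-wave offset.
For strong reflection here: 2 n t = (m + ½) λ.
λ = 2 n t / (m + ½). The fourth-longest wavelength is m = 3: λ = 2 × 1.0 × 1307 / 3.50 = 747 nm.

747 nm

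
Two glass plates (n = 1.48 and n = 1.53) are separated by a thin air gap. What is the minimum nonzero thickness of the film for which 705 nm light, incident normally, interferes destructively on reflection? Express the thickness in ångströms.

Ray reflecting at the top interface goes from n = 1.48 toward n = 1.0: no phase shift.
Ray reflecting at the bottom interface goes from n = 1.0 toward n = 1.53: a half-wave phase shift.
Net: one phase inversion between the two reflected rays.
So the condition for destructive reflection is 2 n t = m λ.
Minimum nonzero at m = 1: t = λ / (2 n) = 705 / (2 × 1.0) = 353 nm.

3525 Å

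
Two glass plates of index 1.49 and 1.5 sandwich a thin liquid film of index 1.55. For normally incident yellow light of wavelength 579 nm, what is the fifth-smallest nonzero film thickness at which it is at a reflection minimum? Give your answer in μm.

0.934 μm

Top surface (1.49 → 1.55): reflection off a higher-index medium gives a half-wave phase shift.
Ray reflecting at the bottom interface goes from n = 1.55 toward n = 1.5: no phase shift.
The two reflections differ by half a wavelength.
With one net inversion, destructive interference in reflection requires 2 n t = m λ.
The fifth-smallest nonzero thickness corresponds to m = 5: t = m λ / (2 n) = 5.00 × 579 / (2 × 1.55) = 934 nm.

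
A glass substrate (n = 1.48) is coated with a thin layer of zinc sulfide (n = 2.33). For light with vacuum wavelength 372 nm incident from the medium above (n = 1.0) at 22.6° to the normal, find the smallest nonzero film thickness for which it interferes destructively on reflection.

Top surface (1.0 → 2.33): reflection off a higher-index medium gives a half-wave phase shift.
Ray reflecting at the bottom interface goes from n = 2.33 toward n = 1.48: no phase shift.
Net: one phase inversion between the two reflected rays.
For weak reflection here: 2 n t cos θ_r = m λ.
Snell's law: 1.0 sin 22.6° = 2.33 sin θ_r → sin θ_r = 0.165, cos θ_r = 0.986.
Minimum nonzero at m = 1: t = λ / (2 n cos θ_r) = 372 / (2 × 2.33 × 0.986) = 80.9 nm.

80.9 nm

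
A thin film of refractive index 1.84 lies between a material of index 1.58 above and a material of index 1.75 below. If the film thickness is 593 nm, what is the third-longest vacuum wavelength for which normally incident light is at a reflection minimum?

Ray reflecting at the top interface goes from n = 1.58 toward n = 1.84: a half-wave phase shift.
At the lower boundary (n = 1.84 to n = 1.75) the reflected ray undergoes no phase shift.
Exactly one π shift → a net half-wave offset.
For dark reflection here: 2 n t = m λ.
λ = 2 n t / m. The third-longest wavelength is m = 3: λ = 2 × 1.84 × 593 / 3.00 = 727 nm.

727 nm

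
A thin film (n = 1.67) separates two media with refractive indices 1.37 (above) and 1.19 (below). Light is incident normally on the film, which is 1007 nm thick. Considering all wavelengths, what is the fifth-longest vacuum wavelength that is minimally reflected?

673 nm

At the upper boundary (n = 1.37 to n = 1.67) the reflected ray undergoes a half-wave phase shift.
At the lower boundary (n = 1.67 to n = 1.19) the reflected ray undergoes no phase shift.
Net: one phase inversion between the two reflected rays.
For dark reflection here: 2 n t = m λ.
λ = 2 n t / m. The fifth-longest wavelength is m = 5: λ = 2 × 1.67 × 1007 / 5.00 = 673 nm.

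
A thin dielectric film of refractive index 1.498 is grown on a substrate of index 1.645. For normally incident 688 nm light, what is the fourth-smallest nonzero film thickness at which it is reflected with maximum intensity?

919 nm

Top surface (1.0 → 1.498): reflection off a higher-index medium gives a half-wave phase shift.
Ray reflecting at the bottom interface goes from n = 1.498 toward n = 1.645: a half-wave phase shift.
Zero or two π shifts → no net half-wave offset.
So the condition for constructive reflection is 2 n t = m λ.
The fourth-smallest nonzero thickness corresponds to m = 4: t = m λ / (2 n) = 4.00 × 688 / (2 × 1.498) = 919 nm.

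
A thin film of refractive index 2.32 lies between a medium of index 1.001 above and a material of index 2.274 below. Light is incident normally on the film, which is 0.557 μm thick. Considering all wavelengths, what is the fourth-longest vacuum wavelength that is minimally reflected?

646 nm

Ray reflecting at the top interface goes from n = 1.001 toward n = 2.32: a half-wave phase shift.
Ray reflecting at the bottom interface goes from n = 2.32 toward n = 2.274: no phase shift.
The two reflections differ by half a wavelength.
So the condition for destructive reflection is 2 n t = m λ.
λ = 2 n t / m. The fourth-longest wavelength is m = 4: λ = 2 × 2.32 × 557 / 4.00 = 646 nm.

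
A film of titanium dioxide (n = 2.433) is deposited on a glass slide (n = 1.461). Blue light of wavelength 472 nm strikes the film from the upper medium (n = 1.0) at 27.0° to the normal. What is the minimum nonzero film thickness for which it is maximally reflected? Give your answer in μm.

Top surface (1.0 → 2.433): reflection off a higher-index medium gives a half-wave phase shift.
At the lower boundary (n = 2.433 to n = 1.461) the reflected ray undergoes no phase shift.
Exactly one π shift → a net half-wave offset.
For bright reflection here: 2 n t cos θ_r = (m + ½) λ.
Snell's law: 1.0 sin 27.0° = 2.433 sin θ_r → sin θ_r = 0.187, cos θ_r = 0.982.
Minimum at m = 0: t = λ / (4 n cos θ_r) = 472 / (4 × 2.433 × 0.982) = 49.4 nm.

0.0494 μm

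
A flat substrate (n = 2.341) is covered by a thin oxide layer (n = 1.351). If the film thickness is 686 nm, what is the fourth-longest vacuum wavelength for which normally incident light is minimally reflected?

At the upper boundary (n = 1.0 to n = 1.351) the reflected ray undergoes a half-wave phase shift.
Bottom surface (1.351 → 2.341): reflection off a higher-index medium gives a half-wave phase shift.
Net: no relative phase inversion (both shifts match).
So the condition for destructive reflection is 2 n t = (m + ½) λ.
λ = 2 n t / (m + ½). The fourth-longest wavelength is m = 3: λ = 2 × 1.351 × 686 / 3.50 = 530 nm.

530 nm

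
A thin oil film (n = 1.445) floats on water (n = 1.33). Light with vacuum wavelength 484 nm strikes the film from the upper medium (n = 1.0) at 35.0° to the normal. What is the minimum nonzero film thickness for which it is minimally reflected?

182 nm

At the upper boundary (n = 1.0 to n = 1.445) the reflected ray undergoes a half-wave phase shift.
At the lower boundary (n = 1.445 to n = 1.33) the reflected ray undergoes no phase shift.
Exactly one π shift → a net half-wave offset.
With one net inversion, destructive interference in reflection requires 2 n t cos θ_r = m λ.
Snell's law: 1.0 sin 35.0° = 1.445 sin θ_r → sin θ_r = 0.397, cos θ_r = 0.918.
Minimum nonzero at m = 1: t = λ / (2 n cos θ_r) = 484 / (2 × 1.445 × 0.918) = 182 nm.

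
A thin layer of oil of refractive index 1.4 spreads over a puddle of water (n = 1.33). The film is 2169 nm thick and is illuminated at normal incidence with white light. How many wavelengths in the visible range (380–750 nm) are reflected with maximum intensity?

Ray reflecting at the top interface goes from n = 1.0 toward n = 1.4: a half-wave phase shift.
Bottom surface (1.4 → 1.33): reflection off a lower-index medium gives no phase shift.
The two reflections differ by half a wavelength.
So the condition for constructive reflection is 2 n t = (m + ½) λ.
λ = 2 n t / (m + ½) = 6073 / (m + ½) nm.
m=7: 810 nm (IR); m=8: 714 nm (visible); m=9: 639 nm (visible); m=10: 578 nm (visible); m=11: 528 nm (visible); m=12: 486 nm (visible); m=13: 450 nm (visible); m=14: 419 nm (visible); m=15: 392 nm (visible); m=16: 368 nm (UV).

8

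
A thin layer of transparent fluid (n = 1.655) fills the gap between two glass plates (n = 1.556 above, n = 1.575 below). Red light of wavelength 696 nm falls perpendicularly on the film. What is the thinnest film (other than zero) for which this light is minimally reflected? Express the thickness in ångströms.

2103 Å

Ray reflecting at the top interface goes from n = 1.556 toward n = 1.655: a half-wave phase shift.
At the lower boundary (n = 1.655 to n = 1.575) the reflected ray undergoes no phase shift.
Net: one phase inversion between the two reflected rays.
With one net inversion, destructive interference in reflection requires 2 n t = m λ.
Minimum nonzero at m = 1: t = λ / (2 n) = 696 / (2 × 1.655) = 210 nm.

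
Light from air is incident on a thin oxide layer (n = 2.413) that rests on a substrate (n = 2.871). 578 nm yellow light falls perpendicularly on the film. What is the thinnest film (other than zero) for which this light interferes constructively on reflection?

Ray reflecting at the top interface goes from n = 1.0 toward n = 2.413: a half-wave phase shift.
Ray reflecting at the bottom interface goes from n = 2.413 toward n = 2.871: a half-wave phase shift.
Net: no relative phase inversion (both shifts match).
So the condition for constructive reflection is 2 n t = m λ.
Minimum nonzero at m = 1: t = λ / (2 n) = 578 / (2 × 2.413) = 120 nm.

120 nm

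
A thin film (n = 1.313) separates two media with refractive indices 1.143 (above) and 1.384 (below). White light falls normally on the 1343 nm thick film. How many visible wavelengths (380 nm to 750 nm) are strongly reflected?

Top surface (1.143 → 1.313): reflection off a higher-index medium gives a half-wave phase shift.
Ray reflecting at the bottom interface goes from n = 1.313 toward n = 1.384: a half-wave phase shift.
Net: no relative phase inversion (both shifts match).
For maximum reflection here: 2 n t = m λ.
λ = 2 n t / m = 3527 / m nm.
m=4: 882 nm (IR); m=5: 705 nm (visible); m=6: 588 nm (visible); m=7: 504 nm (visible); m=8: 441 nm (visible); m=9: 392 nm (visible); m=10: 353 nm (UV).

5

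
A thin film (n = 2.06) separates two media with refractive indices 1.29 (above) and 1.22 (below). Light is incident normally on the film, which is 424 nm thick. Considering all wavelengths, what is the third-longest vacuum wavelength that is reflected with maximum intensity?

699 nm

Ray reflecting at the top interface goes from n = 1.29 toward n = 2.06: a half-wave phase shift.
Bottom surface (2.06 → 1.22): reflection off a lower-index medium gives no phase shift.
Exactly one π shift → a net half-wave offset.
So the condition for constructive reflection is 2 n t = (m + ½) λ.
λ = 2 n t / (m + ½). The third-longest wavelength is m = 2: λ = 2 × 2.06 × 424 / 2.50 = 699 nm.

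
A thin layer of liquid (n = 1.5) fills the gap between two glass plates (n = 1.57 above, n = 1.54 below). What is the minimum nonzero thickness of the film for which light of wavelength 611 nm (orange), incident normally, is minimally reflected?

204 nm

Top surface (1.57 → 1.5): reflection off a lower-index medium gives no phase shift.
Ray reflecting at the bottom interface goes from n = 1.5 toward n = 1.54: a half-wave phase shift.
The two reflections differ by half a wavelength.
So the condition for destructive reflection is 2 n t = m λ.
Minimum nonzero at m = 1: t = λ / (2 n) = 611 / (2 × 1.5) = 204 nm.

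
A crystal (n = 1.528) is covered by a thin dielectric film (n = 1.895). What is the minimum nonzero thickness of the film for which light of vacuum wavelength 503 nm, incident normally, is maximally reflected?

Ray reflecting at the top interface goes from n = 1.0 toward n = 1.895: a half-wave phase shift.
Bottom surface (1.895 → 1.528): reflection off a lower-index medium gives no phase shift.
The two reflections differ by half a wavelength.
For maximum reflection here: 2 n t = (m + ½) λ.
Minimum at m = 0: t = λ / (4 n) = 503 / (4 × 1.895) = 66.4 nm.

66.4 nm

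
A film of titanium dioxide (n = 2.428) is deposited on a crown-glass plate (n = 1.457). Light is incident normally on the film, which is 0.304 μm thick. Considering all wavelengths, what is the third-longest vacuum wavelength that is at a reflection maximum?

590 nm

At the upper boundary (n = 1.0 to n = 2.428) the reflected ray undergoes a half-wave phase shift.
At the lower boundary (n = 2.428 to n = 1.457) the reflected ray undergoes no phase shift.
Net: one phase inversion between the two reflected rays.
With one net inversion, constructive interference in reflection requires 2 n t = (m + ½) λ.
λ = 2 n t / (m + ½). The third-longest wavelength is m = 2: λ = 2 × 2.428 × 304 / 2.50 = 590 nm.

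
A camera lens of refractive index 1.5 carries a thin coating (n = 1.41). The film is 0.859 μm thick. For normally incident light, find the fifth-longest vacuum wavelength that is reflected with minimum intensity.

Ray reflecting at the top interface goes from n = 1.0 toward n = 1.41: a half-wave phase shift.
Ray reflecting at the bottom interface goes from n = 1.41 toward n = 1.5: a half-wave phase shift.
The two reflections carry the same phase change, so no net offset.
With no net inversion, destructive interference in reflection requires 2 n t = (m + ½) λ.
λ = 2 n t / (m + ½). The fifth-longest wavelength is m = 4: λ = 2 × 1.41 × 859 / 4.50 = 538 nm.

538 nm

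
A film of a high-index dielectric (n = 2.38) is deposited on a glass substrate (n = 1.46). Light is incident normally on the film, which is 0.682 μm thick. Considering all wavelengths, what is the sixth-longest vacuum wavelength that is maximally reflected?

At the upper boundary (n = 1.0 to n = 2.38) the reflected ray undergoes a half-wave phase shift.
Bottom surface (2.38 → 1.46): reflection off a lower-index medium gives no phase shift.
Net: one phase inversion between the two reflected rays.
With one net inversion, constructive interference in reflection requires 2 n t = (m + ½) λ.
λ = 2 n t / (m + ½). The sixth-longest wavelength is m = 5: λ = 2 × 2.38 × 682 / 5.50 = 590 nm.

590 nm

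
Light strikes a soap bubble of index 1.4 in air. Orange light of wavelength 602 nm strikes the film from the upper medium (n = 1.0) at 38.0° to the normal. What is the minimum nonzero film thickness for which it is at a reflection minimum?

239 nm

Ray reflecting at the top interface goes from n = 1.0 toward n = 1.4: a half-wave phase shift.
Ray reflecting at the bottom interface goes from n = 1.4 toward n = 1.0: no phase shift.
The two reflections differ by half a wavelength.
With one net inversion, destructive interference in reflection requires 2 n t cos θ_r = m λ.
Snell's law: 1.0 sin 38.0° = 1.4 sin θ_r → sin θ_r = 0.440, cos θ_r = 0.898.
Minimum nonzero at m = 1: t = λ / (2 n cos θ_r) = 602 / (2 × 1.4 × 0.898) = 239 nm.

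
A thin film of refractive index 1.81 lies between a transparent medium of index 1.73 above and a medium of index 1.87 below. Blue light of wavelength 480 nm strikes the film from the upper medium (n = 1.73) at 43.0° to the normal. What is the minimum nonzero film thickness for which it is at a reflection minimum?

At the upper boundary (n = 1.73 to n = 1.81) the reflected ray undergoes a half-wave phase shift.
Ray reflecting at the bottom interface goes from n = 1.81 toward n = 1.87: a half-wave phase shift.
The two reflections carry the same phase change, so no net offset.
So the condition for destructive reflection is 2 n t cos θ_r = (m + ½) λ.
Snell's law: 1.73 sin 43.0° = 1.81 sin θ_r → sin θ_r = 0.652, cos θ_r = 0.758.
Minimum at m = 0: t = λ / (4 n cos θ_r) = 480 / (4 × 1.81 × 0.758) = 87.4 nm.

87.4 nm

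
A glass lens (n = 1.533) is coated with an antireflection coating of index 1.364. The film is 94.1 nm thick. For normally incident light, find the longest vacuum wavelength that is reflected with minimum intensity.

At the upper boundary (n = 1.0 to n = 1.364) the reflected ray undergoes a half-wave phase shift.
At the lower boundary (n = 1.364 to n = 1.533) the reflected ray undergoes a half-wave phase shift.
Zero or two π shifts → no net half-wave offset.
So the condition for destructive reflection is 2 n t = (m + ½) λ.
λ = 2 n t / (m + ½). The longest wavelength is m = 0: λ = 2 × 1.364 × 94.1 / 0.500 = 513 nm.

513 nm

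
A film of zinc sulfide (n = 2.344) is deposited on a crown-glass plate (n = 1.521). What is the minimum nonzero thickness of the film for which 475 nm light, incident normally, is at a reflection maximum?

50.7 nm

Top surface (1.0 → 2.344): reflection off a higher-index medium gives a half-wave phase shift.
Ray reflecting at the bottom interface goes from n = 2.344 toward n = 1.521: no phase shift.
Net: one phase inversion between the two reflected rays.
So the condition for constructive reflection is 2 n t = (m + ½) λ.
Minimum at m = 0: t = λ / (4 n) = 475 / (4 × 2.344) = 50.7 nm.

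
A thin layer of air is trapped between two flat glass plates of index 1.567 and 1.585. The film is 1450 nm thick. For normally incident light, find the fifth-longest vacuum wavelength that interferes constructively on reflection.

644 nm

Top surface (1.567 → 1.0): reflection off a lower-index medium gives no phase shift.
Ray reflecting at the bottom interface goes from n = 1.0 toward n = 1.585: a half-wave phase shift.
The two reflections differ by half a wavelength.
With one net inversion, constructive interference in reflection requires 2 n t = (m + ½) λ.
λ = 2 n t / (m + ½). The fifth-longest wavelength is m = 4: λ = 2 × 1.0 × 1450 / 4.50 = 644 nm.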